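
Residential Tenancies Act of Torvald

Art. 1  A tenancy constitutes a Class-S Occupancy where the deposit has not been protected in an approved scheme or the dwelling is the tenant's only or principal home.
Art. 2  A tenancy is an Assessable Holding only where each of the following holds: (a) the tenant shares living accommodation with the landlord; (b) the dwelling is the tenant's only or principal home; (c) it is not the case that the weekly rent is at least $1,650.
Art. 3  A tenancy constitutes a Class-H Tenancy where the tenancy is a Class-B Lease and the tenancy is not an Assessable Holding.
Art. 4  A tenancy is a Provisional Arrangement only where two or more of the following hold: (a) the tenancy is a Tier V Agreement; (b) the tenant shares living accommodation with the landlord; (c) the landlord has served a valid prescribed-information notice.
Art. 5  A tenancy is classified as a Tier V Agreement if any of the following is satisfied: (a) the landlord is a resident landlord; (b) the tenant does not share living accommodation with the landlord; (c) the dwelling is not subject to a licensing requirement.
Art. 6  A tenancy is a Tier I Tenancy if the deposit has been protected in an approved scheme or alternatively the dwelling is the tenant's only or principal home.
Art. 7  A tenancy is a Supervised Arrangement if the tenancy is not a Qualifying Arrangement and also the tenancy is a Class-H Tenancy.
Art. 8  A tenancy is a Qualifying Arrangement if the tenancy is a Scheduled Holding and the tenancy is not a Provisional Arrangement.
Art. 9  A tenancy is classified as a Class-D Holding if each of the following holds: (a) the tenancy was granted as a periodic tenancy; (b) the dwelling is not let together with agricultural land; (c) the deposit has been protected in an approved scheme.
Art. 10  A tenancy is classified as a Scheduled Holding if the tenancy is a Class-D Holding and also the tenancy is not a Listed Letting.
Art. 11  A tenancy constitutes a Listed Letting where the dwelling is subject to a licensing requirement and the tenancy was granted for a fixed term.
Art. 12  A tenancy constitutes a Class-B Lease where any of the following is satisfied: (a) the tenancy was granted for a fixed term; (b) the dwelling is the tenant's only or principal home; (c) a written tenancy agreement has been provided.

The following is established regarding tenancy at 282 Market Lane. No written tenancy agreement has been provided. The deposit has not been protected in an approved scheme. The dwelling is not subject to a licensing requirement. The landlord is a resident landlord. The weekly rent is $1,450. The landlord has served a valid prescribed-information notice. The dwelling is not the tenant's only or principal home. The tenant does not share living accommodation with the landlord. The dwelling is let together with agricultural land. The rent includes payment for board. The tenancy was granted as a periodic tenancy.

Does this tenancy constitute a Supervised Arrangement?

No

article 9 — Class-D Holding: [the tenancy was granted as a periodic tenancy? yes] AND [the dwelling is not let together with agricultural land? no] AND [the deposit has been protected in an approved scheme? no] → not satisfied.
article 11 — Listed Letting: [the dwelling is subject to a licensing requirement? no] AND [the tenancy was granted for a fixed term? no] → not satisfied.
article 10 — Scheduled Holding: [Class-D Holding (article 9)? no] AND [not a Listed Letting (article 11)? yes] → not satisfied.
article 5 — Tier V Agreement: [the landlord is a resident landlord? yes] OR [the tenant does not share living accommodation with the landlord? yes] OR [the dwelling is not subject to a licensing requirement? yes] → satisfied.
article 4 — Provisional Arrangement: Tier V Agreement (article 5)? yes; the tenant shares living accommodation with the landlord? no; the landlord has served a valid prescribed-information notice? yes — 2 of 3 hold (need ≥2) → satisfied.
article 8 — Qualifying Arrangement: [Scheduled Holding (article 10)? no] AND [not a Provisional Arrangement (article 4)? no] → not satisfied.
article 12 — Class-B Lease: [the tenancy was granted for a fixed term? no] OR [the dwelling is the tenant's only or principal home? no] OR [a written tenancy agreement has been provided? no] → not satisfied.
article 2 — Assessable Holding: [the tenant shares living accommodation with the landlord? no] AND [the dwelling is the tenant's only or principal home? no] AND [weekly rent: $1,450 ≥ $1,650? no, so negated condition yes] → not satisfied.
article 3 — Class-H Tenancy: [Class-B Lease (article 12)? no] AND [not an Assessable Holding (article 2)? yes] → not satisfied.
article 7 — Supervised Arrangement: [not a Qualifying Arrangement (article 8)? yes] AND [Class-H Tenancy (article 3)? no] → not satisfied.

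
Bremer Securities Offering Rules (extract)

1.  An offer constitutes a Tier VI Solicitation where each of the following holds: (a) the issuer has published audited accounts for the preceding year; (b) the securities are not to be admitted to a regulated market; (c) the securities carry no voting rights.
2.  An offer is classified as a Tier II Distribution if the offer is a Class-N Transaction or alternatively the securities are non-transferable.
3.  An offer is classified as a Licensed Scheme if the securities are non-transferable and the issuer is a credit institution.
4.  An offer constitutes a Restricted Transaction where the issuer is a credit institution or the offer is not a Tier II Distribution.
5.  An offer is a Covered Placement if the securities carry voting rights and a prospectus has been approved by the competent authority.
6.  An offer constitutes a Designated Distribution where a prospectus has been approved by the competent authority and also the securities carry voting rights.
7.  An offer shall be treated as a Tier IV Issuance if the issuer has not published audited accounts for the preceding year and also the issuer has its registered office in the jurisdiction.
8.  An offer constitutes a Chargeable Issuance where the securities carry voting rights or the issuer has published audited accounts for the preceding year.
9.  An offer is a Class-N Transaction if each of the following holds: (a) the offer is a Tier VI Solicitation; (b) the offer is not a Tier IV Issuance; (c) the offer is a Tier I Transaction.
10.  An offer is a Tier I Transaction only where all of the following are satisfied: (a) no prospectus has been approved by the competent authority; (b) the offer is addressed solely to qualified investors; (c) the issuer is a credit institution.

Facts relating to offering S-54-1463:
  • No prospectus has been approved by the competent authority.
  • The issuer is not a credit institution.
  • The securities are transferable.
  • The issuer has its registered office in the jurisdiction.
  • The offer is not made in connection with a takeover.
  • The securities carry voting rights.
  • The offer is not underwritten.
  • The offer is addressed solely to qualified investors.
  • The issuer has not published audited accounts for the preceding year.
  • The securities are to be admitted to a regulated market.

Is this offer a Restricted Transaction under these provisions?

Yes

paragraph 1 — Tier VI Solicitation: [the issuer has published audited accounts for the preceding year? no] AND [the securities are not to be admitted to a regulated market? no] AND [the securities carry no voting rights? no] → not satisfied.
paragraph 7 — Tier IV Issuance: [the issuer has not published audited accounts for the preceding year? yes] AND [the issuer has its registered office in the jurisdiction? yes] → satisfied.
paragraph 10 — Tier I Transaction: [no prospectus has been approved by the competent authority? yes] AND [the offer is addressed solely to qualified investors? yes] AND [the issuer is a credit institution? no] → not satisfied.
paragraph 9 — Class-N Transaction: [Tier VI Solicitation (paragraph 1)? no] AND [not a Tier IV Issuance (paragraph 7)? no] AND [Tier I Transaction (paragraph 10)? no] → not satisfied.
paragraph 2 — Tier II Distribution: [Class-N Transaction (paragraph 9)? no] OR [the securities are non-transferable? no] → not satisfied.
paragraph 4 — Restricted Transaction: [the issuer is a credit institution? no] OR [not a Tier II Distribution (paragraph 2)? yes] → satisfied.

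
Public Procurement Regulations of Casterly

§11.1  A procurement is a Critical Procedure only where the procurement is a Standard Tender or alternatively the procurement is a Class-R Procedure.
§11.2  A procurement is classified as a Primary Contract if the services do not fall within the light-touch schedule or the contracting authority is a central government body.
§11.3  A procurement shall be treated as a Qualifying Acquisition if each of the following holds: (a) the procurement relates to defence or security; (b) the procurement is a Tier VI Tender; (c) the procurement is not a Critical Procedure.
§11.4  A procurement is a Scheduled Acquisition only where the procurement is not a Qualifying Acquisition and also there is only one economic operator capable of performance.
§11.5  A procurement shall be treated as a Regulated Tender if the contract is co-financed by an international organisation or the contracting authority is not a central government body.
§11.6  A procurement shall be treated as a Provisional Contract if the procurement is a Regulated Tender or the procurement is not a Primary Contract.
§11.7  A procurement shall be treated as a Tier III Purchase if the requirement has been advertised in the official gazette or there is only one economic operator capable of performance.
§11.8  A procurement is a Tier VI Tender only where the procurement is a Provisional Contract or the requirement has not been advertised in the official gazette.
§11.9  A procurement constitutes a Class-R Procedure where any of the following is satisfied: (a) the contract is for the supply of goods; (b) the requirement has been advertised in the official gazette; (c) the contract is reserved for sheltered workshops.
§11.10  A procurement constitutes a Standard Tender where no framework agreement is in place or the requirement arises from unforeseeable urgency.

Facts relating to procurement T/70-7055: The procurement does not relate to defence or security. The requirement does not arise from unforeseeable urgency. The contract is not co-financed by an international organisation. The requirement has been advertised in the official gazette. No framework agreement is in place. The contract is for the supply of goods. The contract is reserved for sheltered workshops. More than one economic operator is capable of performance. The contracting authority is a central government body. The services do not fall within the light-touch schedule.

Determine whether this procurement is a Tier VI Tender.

§11.5 — Regulated Tender: [the contract is co-financed by an international organisation? no] OR [the contracting authority is not a central government body? no] → not satisfied.
§11.2 — Primary Contract: [the services do not fall within the light-touch schedule? yes] OR [the contracting authority is a central government body? yes] → satisfied.
§11.6 — Provisional Contract: [Regulated Tender (§11.5)? no] OR [not a Primary Contract (§11.2)? no] → not satisfied.
§11.8 — Tier VI Tender: [Provisional Contract (§11.6)? no] OR [the requirement has not been advertised in the official gazette? no] → not satisfied.

No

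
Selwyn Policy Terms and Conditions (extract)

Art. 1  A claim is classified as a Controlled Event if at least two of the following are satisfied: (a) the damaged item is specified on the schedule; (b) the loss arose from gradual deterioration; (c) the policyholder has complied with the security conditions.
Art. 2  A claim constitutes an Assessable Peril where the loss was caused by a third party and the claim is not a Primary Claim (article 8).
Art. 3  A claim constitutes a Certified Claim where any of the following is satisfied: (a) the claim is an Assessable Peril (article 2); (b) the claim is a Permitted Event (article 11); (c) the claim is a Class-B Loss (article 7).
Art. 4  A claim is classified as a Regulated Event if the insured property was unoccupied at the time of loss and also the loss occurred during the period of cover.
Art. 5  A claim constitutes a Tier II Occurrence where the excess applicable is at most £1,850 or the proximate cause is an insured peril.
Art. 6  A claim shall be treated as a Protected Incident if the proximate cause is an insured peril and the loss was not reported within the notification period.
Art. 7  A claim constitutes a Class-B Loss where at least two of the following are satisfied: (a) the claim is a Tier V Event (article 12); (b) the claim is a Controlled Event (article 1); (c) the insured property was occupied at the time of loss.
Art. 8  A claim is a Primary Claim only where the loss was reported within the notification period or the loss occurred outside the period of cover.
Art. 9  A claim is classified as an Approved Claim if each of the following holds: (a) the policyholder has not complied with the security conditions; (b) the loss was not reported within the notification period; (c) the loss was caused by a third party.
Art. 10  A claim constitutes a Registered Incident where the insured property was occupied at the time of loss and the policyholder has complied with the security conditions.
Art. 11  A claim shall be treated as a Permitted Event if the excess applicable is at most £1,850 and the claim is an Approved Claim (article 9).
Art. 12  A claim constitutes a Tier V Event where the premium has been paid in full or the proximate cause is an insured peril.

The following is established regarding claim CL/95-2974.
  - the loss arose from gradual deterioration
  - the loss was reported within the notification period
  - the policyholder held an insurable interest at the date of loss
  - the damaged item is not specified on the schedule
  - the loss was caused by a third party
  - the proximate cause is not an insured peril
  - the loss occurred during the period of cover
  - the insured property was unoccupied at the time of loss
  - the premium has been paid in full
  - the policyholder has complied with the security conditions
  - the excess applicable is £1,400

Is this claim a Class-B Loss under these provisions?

Under article 12: the premium has been paid in full? yes; or the proximate cause is an insured peril? no. So the claim is a Tier V Event.
Under article 1: the damaged item is specified on the schedule? no; the loss arose from gradual deterioration? yes; the policyholder has complied with the security conditions? yes — 2 of 3 hold (need ≥2) → satisfied.
Under article 7: Tier V Event (article 12)? yes; Controlled Event (article 1)? yes; the insured property was occupied at the time of loss? no — 2 of 3 hold (need ≥2) → satisfied.

Yes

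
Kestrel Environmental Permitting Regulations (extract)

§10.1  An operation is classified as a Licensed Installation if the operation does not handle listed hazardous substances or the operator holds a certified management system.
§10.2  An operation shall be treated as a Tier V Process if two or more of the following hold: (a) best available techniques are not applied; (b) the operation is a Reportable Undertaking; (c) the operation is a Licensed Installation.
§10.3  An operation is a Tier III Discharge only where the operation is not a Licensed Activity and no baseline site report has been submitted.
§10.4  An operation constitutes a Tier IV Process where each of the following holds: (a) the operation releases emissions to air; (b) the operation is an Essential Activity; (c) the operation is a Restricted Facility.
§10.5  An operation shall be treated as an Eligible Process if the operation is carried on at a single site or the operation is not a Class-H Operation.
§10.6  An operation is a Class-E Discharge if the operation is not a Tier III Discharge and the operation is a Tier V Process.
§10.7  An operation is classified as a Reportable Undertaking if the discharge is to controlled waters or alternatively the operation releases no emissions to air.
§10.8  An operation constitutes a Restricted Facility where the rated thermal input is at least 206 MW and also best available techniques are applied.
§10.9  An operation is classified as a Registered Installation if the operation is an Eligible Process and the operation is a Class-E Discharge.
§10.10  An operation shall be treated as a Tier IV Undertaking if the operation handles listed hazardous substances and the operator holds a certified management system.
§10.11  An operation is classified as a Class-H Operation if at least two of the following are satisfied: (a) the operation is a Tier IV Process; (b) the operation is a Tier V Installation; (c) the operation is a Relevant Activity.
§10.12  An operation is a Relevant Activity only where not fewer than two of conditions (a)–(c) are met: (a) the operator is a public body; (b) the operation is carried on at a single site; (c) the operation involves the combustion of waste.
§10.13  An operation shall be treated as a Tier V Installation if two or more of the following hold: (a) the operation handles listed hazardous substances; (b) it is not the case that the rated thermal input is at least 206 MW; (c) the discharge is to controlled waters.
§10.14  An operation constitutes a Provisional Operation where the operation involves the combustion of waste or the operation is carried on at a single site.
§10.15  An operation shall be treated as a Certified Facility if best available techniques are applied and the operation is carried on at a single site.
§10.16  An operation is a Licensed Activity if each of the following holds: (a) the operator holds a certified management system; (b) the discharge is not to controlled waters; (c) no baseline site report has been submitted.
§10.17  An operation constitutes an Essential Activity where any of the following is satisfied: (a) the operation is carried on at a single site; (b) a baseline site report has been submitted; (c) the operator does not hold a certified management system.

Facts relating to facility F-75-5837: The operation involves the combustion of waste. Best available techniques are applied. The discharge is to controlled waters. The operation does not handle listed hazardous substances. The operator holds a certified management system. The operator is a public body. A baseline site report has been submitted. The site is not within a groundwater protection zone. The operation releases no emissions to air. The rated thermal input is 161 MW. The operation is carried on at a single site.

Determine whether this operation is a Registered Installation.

§10.17 — Essential Activity: [the operation is carried on at a single site? yes] OR [a baseline site report has been submitted? yes] OR [the operator does not hold a certified management system? no] → satisfied.
§10.8 — Restricted Facility: [rated thermal input: 161 MW ≥ 206 MW? no] AND [best available techniques are applied? yes] → not satisfied.
§10.4 — Tier IV Process: [the operation releases emissions to air? no] AND [Essential Activity (§10.17)? yes] AND [Restricted Facility (§10.8)? no] → not satisfied.
§10.13 — Tier V Installation: the operation handles listed hazardous substances? no; rated thermal input: 161 MW ≥ 206 MW? no, so negated condition yes; the discharge is to controlled waters? yes — 2 of 3 hold (need ≥2) → satisfied.
§10.12 — Relevant Activity: the operator is a public body? yes; the operation is carried on at a single site? yes; the operation involves the combustion of waste? yes — 3 of 3 hold (need ≥2) → satisfied.
§10.11 — Class-H Operation: Tier IV Process (§10.4)? no; Tier V Installation (§10.13)? yes; Relevant Activity (§10.12)? yes — 2 of 3 hold (need ≥2) → satisfied.
§10.5 — Eligible Process: [the operation is carried on at a single site? yes] OR [not a Class-H Operation (§10.11)? no] → satisfied.
§10.16 — Licensed Activity: [the operator holds a certified management system? yes] AND [the discharge is not to controlled waters? no] AND [no baseline site report has been submitted? no] → not satisfied.
§10.3 — Tier III Discharge: [not a Licensed Activity (§10.16)? yes] AND [no baseline site report has been submitted? no] → not satisfied.
§10.7 — Reportable Undertaking: [the discharge is to controlled waters? yes] OR [the operation releases no emissions to air? yes] → satisfied.
§10.1 — Licensed Installation: [the operation does not handle listed hazardous substances? yes] OR [the operator holds a certified management system? yes] → satisfied.
§10.2 — Tier V Process: best available techniques are not applied? no; Reportable Undertaking (§10.7)? yes; Licensed Installation (§10.1)? yes — 2 of 3 hold (need ≥2) → satisfied.
§10.6 — Class-E Discharge: [not a Tier III Discharge (§10.3)? yes] AND [Tier V Process (§10.2)? yes] → satisfied.
§10.9 — Registered Installation: [Eligible Process (§10.5)? yes] AND [Class-E Discharge (§10.6)? yes] → satisfied.

Yes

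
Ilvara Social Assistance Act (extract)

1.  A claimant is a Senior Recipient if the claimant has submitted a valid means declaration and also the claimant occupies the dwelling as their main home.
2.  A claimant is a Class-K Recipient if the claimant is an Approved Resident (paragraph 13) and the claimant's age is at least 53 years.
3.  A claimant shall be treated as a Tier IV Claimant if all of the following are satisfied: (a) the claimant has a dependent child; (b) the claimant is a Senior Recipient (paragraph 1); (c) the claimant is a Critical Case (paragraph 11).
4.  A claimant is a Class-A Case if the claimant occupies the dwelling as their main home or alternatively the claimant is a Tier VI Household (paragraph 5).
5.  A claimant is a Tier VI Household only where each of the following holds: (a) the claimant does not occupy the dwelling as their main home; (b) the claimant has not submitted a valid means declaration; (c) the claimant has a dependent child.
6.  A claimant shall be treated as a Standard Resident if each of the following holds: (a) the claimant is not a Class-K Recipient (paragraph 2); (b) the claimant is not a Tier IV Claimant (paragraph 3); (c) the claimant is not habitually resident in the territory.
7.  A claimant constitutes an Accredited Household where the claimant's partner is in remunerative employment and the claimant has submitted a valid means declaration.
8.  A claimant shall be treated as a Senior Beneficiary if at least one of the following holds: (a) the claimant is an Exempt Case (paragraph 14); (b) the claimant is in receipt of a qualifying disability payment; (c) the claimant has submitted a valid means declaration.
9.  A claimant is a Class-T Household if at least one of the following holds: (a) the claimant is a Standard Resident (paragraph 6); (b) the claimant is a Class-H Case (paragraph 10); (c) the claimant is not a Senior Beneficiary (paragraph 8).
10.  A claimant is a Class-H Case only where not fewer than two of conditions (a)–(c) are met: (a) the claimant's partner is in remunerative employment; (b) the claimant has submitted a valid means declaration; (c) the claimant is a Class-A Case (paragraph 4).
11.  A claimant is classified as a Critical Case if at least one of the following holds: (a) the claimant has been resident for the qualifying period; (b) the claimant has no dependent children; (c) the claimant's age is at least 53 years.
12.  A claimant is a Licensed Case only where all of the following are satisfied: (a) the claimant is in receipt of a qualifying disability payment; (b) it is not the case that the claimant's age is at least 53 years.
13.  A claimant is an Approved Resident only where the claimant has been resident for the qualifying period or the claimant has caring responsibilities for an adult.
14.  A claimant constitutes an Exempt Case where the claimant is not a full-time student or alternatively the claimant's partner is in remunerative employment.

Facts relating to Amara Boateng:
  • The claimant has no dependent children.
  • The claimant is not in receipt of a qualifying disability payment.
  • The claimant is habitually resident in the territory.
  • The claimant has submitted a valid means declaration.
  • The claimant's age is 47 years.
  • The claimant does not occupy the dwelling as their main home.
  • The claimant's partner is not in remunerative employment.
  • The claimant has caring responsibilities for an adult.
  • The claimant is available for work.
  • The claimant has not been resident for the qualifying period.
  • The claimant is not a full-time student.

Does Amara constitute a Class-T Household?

Under paragraph 13: the claimant has been resident for the qualifying period? no; or the claimant has caring responsibilities for an adult? yes. So the claimant is an Approved Resident.
Under paragraph 2: Approved Resident (paragraph 13)? yes; and claimant's age: 47 years ≥ 53 years? no. So the claimant is not a Class-K Recipient.
Under paragraph 1: the claimant has submitted a valid means declaration? yes; and the claimant occupies the dwelling as their main home? no. So the claimant is not a Senior Recipient.
Under paragraph 11: the claimant has been resident for the qualifying period? no; or the claimant has no dependent children? yes; or claimant's age: 47 years ≥ 53 years? no. So the claimant is a Critical Case.
Under paragraph 3: the claimant has a dependent child? no; and Senior Recipient (paragraph 1)? no; and Critical Case (paragraph 11)? yes. So the claimant is not a Tier IV Claimant.
Under paragraph 6: not a Class-K Recipient (paragraph 2)? yes; and not a Tier IV Claimant (paragraph 3)? yes; and the claimant is not habitually resident in the territory? no. So the claimant is not a Standard Resident.
Under paragraph 5: the claimant does not occupy the dwelling as their main home? yes; and the claimant has not submitted a valid means declaration? no; and the claimant has a dependent child? no. So the claimant is not a Tier VI Household.
Under paragraph 4: the claimant occupies the dwelling as their main home? no; or Tier VI Household (paragraph 5)? no. So the claimant is not a Class-A Case.
Under paragraph 10: the claimant's partner is in remunerative employment? no; the claimant has submitted a valid means declaration? yes; Class-A Case (paragraph 4)? no — 1 of 3 hold (need ≥2) → not satisfied.
Under paragraph 14: the claimant is not a full-time student? yes; or the claimant's partner is in remunerative employment? no. So the claimant is an Exempt Case.
Under paragraph 8: Exempt Case (paragraph 14)? yes; or the claimant is in receipt of a qualifying disability payment? no; or the claimant has submitted a valid means declaration? yes. So the claimant is a Senior Beneficiary.
Under paragraph 9: Standard Resident (paragraph 6)? no; or Class-H Case (paragraph 10)? no; or not a Senior Beneficiary (paragraph 8)? no. So the claimant is not a Class-T Household.

No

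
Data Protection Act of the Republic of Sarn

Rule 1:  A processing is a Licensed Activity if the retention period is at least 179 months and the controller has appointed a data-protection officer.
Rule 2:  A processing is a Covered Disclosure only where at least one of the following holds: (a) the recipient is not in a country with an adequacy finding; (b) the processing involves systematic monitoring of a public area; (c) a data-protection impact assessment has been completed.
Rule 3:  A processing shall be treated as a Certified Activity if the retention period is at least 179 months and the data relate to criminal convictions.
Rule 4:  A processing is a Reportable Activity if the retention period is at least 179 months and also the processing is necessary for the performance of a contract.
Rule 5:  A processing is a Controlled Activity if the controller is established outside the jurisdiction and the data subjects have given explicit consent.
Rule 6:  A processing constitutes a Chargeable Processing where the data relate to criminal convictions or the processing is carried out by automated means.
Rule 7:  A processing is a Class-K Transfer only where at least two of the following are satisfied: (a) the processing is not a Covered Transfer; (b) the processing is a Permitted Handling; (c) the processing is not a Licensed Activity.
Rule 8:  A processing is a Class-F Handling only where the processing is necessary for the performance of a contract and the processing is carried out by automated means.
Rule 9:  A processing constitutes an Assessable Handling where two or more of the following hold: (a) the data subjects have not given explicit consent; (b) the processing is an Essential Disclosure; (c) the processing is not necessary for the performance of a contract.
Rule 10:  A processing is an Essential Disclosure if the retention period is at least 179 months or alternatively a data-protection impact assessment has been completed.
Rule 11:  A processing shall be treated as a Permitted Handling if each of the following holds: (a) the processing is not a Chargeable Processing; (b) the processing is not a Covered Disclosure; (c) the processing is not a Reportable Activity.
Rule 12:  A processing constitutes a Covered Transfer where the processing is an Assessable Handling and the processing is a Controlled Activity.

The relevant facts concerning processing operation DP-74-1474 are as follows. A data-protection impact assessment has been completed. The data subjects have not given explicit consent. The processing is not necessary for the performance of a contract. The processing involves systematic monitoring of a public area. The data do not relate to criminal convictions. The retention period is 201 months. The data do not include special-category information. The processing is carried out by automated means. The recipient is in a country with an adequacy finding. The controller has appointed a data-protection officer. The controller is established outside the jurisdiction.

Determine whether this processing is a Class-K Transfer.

Under rule 10: retention period: 201 months ≥ 179 months? yes; or a data-protection impact assessment has been completed? yes. So the processing is an Essential Disclosure.
Under rule 9: the data subjects have not given explicit consent? yes; Essential Disclosure (rule 10)? yes; the processing is not necessary for the performance of a contract? yes — 3 of 3 hold (need ≥2) → satisfied.
Under rule 5: the controller is established outside the jurisdiction? yes; and the data subjects have given explicit consent? no. So the processing is not a Controlled Activity.
Under rule 12: Assessable Handling (rule 9)? yes; and Controlled Activity (rule 5)? no. So the processing is not a Covered Transfer.
Under rule 6: the data relate to criminal convictions? no; or the processing is carried out by automated means? yes. So the processing is a Chargeable Processing.
Under rule 2: the recipient is not in a country with an adequacy finding? no; or the processing involves systematic monitoring of a public area? yes; or a data-protection impact assessment has been completed? yes. So the processing is a Covered Disclosure.
Under rule 4: retention period: 201 months ≥ 179 months? yes; and the processing is necessary for the performance of a contract? no. So the processing is not a Reportable Activity.
Under rule 11: not a Chargeable Processing (rule 6)? no; and not a Covered Disclosure (rule 2)? no; and not a Reportable Activity (rule 4)? yes. So the processing is not a Permitted Handling.
Under rule 1: retention period: 201 months ≥ 179 months? yes; and the controller has appointed a data-protection officer? yes. So the processing is a Licensed Activity.
Under rule 7: not a Covered Transfer (rule 12)? yes; Permitted Handling (rule 11)? no; not a Licensed Activity (rule 1)? no — 1 of 3 hold (need ≥2) → not satisfied.

No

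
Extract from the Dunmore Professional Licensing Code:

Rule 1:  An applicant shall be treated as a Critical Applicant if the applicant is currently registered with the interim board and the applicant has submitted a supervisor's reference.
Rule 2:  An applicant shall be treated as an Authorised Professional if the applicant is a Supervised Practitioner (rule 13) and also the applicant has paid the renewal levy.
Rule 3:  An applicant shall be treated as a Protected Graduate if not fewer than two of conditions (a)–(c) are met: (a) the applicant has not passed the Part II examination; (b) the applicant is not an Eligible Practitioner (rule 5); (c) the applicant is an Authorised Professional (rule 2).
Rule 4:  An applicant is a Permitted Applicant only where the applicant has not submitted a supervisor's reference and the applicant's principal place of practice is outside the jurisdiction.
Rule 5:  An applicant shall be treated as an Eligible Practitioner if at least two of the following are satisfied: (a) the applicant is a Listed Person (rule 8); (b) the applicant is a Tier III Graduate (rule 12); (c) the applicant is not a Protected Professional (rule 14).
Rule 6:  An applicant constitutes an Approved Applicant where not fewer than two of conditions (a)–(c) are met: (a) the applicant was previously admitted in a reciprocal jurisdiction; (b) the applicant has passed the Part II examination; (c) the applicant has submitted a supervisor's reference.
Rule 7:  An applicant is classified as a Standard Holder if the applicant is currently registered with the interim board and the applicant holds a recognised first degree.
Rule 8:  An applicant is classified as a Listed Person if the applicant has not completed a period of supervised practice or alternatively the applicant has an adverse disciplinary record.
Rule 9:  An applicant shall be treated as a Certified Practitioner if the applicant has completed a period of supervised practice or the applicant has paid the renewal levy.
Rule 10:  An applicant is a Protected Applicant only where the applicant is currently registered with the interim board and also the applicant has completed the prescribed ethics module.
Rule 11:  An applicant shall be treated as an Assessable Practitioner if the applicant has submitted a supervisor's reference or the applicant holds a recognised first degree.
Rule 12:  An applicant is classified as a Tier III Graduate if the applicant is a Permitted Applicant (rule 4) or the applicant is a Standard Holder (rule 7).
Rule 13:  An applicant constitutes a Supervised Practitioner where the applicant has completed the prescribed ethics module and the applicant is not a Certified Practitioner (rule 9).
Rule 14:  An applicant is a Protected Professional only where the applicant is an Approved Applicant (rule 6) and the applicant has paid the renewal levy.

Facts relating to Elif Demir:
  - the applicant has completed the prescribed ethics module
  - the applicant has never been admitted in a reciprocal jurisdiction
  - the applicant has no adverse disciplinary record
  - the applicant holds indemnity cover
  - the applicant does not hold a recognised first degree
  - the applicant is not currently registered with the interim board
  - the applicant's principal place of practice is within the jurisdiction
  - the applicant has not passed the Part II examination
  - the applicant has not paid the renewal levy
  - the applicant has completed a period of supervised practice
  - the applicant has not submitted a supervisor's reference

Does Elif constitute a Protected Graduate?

Yes

rule 8 — Listed Person: [the applicant has not completed a period of supervised practice? no] OR [the applicant has an adverse disciplinary record? no] → not satisfied.
rule 4 — Permitted Applicant: [the applicant has not submitted a supervisor's reference? yes] AND [the applicant's principal place of practice is outside the jurisdiction? no] → not satisfied.
rule 7 — Standard Holder: [the applicant is currently registered with the interim board? no] AND [the applicant holds a recognised first degree? no] → not satisfied.
rule 12 — Tier III Graduate: [Permitted Applicant (rule 4)? no] OR [Standard Holder (rule 7)? no] → not satisfied.
rule 6 — Approved Applicant: the applicant was previously admitted in a reciprocal jurisdiction? no; the applicant has passed the Part II examination? no; the applicant has submitted a supervisor's reference? no — 0 of 3 hold (need ≥2) → not satisfied.
rule 14 — Protected Professional: [Approved Applicant (rule 6)? no] AND [the applicant has paid the renewal levy? no] → not satisfied.
rule 5 — Eligible Practitioner: Listed Person (rule 8)? no; Tier III Graduate (rule 12)? no; not a Protected Professional (rule 14)? yes — 1 of 3 hold (need ≥2) → not satisfied.
rule 9 — Certified Practitioner: [the applicant has completed a period of supervised practice? yes] OR [the applicant has paid the renewal levy? no] → satisfied.
rule 13 — Supervised Practitioner: [the applicant has completed the prescribed ethics module? yes] AND [not a Certified Practitioner (rule 9)? no] → not satisfied.
rule 2 — Authorised Professional: [Supervised Practitioner (rule 13)? no] AND [the applicant has paid the renewal levy? no] → not satisfied.
rule 3 — Protected Graduate: the applicant has not passed the Part II examination? yes; not an Eligible Practitioner (rule 5)? yes; Authorised Professional (rule 2)? no — 2 of 3 hold (need ≥2) → satisfied.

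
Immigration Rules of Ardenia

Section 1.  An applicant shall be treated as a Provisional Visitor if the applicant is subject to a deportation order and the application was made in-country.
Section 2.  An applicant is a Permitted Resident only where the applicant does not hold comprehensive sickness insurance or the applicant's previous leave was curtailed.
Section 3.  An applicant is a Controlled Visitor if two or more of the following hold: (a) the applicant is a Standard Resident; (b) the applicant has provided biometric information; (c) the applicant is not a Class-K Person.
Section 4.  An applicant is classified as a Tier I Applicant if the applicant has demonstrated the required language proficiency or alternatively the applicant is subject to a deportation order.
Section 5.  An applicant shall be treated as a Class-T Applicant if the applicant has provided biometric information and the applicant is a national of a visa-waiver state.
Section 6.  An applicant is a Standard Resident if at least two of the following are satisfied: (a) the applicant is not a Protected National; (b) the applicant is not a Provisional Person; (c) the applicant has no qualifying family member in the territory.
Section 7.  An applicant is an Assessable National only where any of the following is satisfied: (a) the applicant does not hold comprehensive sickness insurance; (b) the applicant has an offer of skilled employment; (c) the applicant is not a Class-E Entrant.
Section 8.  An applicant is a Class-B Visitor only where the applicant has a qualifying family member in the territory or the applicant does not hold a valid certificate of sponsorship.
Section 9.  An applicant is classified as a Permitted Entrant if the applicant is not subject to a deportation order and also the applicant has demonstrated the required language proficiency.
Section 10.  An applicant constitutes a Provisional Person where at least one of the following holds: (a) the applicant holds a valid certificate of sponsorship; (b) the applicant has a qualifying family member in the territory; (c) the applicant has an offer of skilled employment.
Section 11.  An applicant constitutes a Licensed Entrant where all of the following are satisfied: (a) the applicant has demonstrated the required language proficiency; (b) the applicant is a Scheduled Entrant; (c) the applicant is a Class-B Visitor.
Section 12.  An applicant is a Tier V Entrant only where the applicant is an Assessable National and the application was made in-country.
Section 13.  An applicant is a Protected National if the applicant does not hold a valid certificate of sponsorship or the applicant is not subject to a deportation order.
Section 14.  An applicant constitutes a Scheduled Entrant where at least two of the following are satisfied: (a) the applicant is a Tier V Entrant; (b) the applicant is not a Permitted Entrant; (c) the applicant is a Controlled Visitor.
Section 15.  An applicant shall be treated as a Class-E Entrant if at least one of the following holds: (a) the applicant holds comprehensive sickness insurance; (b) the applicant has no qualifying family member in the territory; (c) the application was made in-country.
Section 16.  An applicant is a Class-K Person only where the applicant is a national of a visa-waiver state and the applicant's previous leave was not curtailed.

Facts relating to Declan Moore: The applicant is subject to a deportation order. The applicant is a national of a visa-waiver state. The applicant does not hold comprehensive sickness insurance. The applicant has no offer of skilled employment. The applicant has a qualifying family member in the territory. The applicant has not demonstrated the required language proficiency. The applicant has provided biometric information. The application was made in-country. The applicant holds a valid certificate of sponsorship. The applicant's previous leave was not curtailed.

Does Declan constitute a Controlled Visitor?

section 13 — Protected National: [the applicant does not hold a valid certificate of sponsorship? no] OR [the applicant is not subject to a deportation order? no] → not satisfied.
section 10 — Provisional Person: [the applicant holds a valid certificate of sponsorship? yes] OR [the applicant has a qualifying family member in the territory? yes] OR [the applicant has an offer of skilled employment? no] → satisfied.
section 6 — Standard Resident: not a Protected National (section 13)? yes; not a Provisional Person (section 10)? no; the applicant has no qualifying family member in the territory? no — 1 of 3 hold (need ≥2) → not satisfied.
section 16 — Class-K Person: [the applicant is a national of a visa-waiver state? yes] AND [the applicant's previous leave was not curtailed? yes] → satisfied.
section 3 — Controlled Visitor: Standard Resident (section 6)? no; the applicant has provided biometric information? yes; not a Class-K Person (section 16)? no — 1 of 3 hold (need ≥2) → not satisfied.

No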